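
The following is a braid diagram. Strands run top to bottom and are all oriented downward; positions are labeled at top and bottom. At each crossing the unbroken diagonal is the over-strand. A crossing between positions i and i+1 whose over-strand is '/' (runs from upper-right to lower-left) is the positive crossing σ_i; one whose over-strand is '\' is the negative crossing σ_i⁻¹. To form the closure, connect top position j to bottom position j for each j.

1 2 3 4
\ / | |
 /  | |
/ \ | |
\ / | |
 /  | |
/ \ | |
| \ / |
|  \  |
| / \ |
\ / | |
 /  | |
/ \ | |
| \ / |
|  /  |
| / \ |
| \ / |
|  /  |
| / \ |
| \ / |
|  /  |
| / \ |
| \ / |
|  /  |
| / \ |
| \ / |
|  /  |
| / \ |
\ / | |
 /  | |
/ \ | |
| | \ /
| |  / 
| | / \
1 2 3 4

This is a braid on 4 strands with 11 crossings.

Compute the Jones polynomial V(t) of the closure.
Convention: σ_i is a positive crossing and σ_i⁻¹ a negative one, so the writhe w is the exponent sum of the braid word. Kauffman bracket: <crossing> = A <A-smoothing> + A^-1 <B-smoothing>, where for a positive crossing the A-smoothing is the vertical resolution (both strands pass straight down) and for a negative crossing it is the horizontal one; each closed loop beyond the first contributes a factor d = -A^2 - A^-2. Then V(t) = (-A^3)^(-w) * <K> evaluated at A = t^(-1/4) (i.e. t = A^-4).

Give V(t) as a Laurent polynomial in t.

-t^12 + 2*t^11 - 4*t^10 + 5*t^9 - 5*t^8 + 5*t^7 - 4*t^6 + 3*t^5 - t^4 + t^3

Derivation:
Reading the diagram top to bottom ('/'-over between positions i,i+1 = s_i, '\'-over = s_i^-1): braid word = s1 s1 s2^-1 s1 s2 s2 s2 s2 s2 s1 s3.
The presented braid s1 s1 s2^-1 s1 s2 s2 s2 s2 s2 s1 s3 on 4 strands reduces by inverse Markov moves (closure unchanged at each step):
  Destabilize: the word has the form β·s3 where s3 occurs only as the final letter (β ∈ B_3); drop it and the last strand → 3 strands.
Reduced to β = s1 s1 s2^-1 s1 s2 s2 s2 s2 s2 s1 on 3 strands, 10 crossings.
Compute on β:
Braid: s1 s1 s2^-1 s1 s2 s2 s2 s2 s2 s1 on 3 strands, 10 crossings.
Writhe w = (#positive) - (#negative) = 9 - 1 = 8.
Enumerate smoothing states for the bracket polynomial. There are 2^10 = 1024 states.
Each crossing splits two ways (0=vertical, 1=horizontal). The state's weight is A^(#A-smoothings - #B-smoothings) * d^(loops - 1).
Tabulate the states by total A-exponent and number of loops L (A-exp: L × count):
  A^10: L=2 ×1
  A^8: L=1 ×4, L=3 ×6
  A^6: L=2 ×35, L=4 ×10
  A^4: L=1 ×35, L=3 ×75, L=5 ×10
  A^2: L=2 ×115, L=4 ×90, L=6 ×5
  A^0: L=3 ×185, L=5 ×66, L=7 ×1
  A^-2: L=4 ×180, L=6 ×30
  A^-4: L=5 ×112, L=7 ×8
  A^-6: L=6 ×44, L=8 ×1
  A^-8: L=7 ×10
  A^-10: L=8 ×1
Each group contributes A^e * Σ count * d^(L-1):
Powers of d = -A^2 - A^-2: d^2 = A^4 + 2 + A^-4; d^3 = -A^6 - 3*A^2 - 3*A^-2 - A^-6; d^4 = A^8 + 4*A^4 + 6 + 4*A^-4 + A^-8; d^5 = -A^10 - 5*A^6 - 10*A^2 - 10*A^-2 - 5*A^-6 - A^-10; d^6 = A^12 + 6*A^8 + 15*A^4 + 20 + 15*A^-4 + 6*A^-8 + A^-12; d^7 = -A^14 - 7*A^10 - 21*A^6 - 35*A^2 - 35*A^-2 - 21*A^-6 - 7*A^-10 - A^-14.
  A^10 * (d) = -A^12 - A^8
  A^8 * (4 + 6*d^2) = 6*A^12 + 16*A^8 + 6*A^4
  A^6 * (35*d + 10*d^3) = -10*A^12 - 65*A^8 - 65*A^4 - 10
  A^4 * (35 + 75*d^2 + 10*d^4) = 10*A^12 + 115*A^8 + 245*A^4 + 115 + 10*A^-4
  A^2 * (115*d + 90*d^3 + 5*d^5) = -5*A^12 - 115*A^8 - 435*A^4 - 435 - 115*A^-4 - 5*A^-8
  A^0 * (185*d^2 + 66*d^4 + d^6) = A^12 + 72*A^8 + 464*A^4 + 786 + 464*A^-4 + 72*A^-8 + A^-12
  A^-2 * (180*d^3 + 30*d^5) = -30*A^8 - 330*A^4 - 840 - 840*A^-4 - 330*A^-8 - 30*A^-12
  A^-4 * (112*d^4 + 8*d^6) = 8*A^8 + 160*A^4 + 568 + 832*A^-4 + 568*A^-8 + 160*A^-12 + 8*A^-16
  A^-6 * (44*d^5 + d^7) = -A^8 - 51*A^4 - 241 - 475*A^-4 - 475*A^-8 - 241*A^-12 - 51*A^-16 - A^-20
  A^-8 * (10*d^6) = 10*A^4 + 60 + 150*A^-4 + 200*A^-8 + 150*A^-12 + 60*A^-16 + 10*A^-20
  A^-10 * (d^7) = -A^4 - 7 - 21*A^-4 - 35*A^-8 - 35*A^-12 - 21*A^-16 - 7*A^-20 - A^-24
Summing the groups: <K> = A^12 - A^8 + 3*A^4 - 4 + 5*A^-4 - 5*A^-8 + 5*A^-12 - 4*A^-16 + 2*A^-20 - A^-24
Normalise by the writhe: (-A^3)^(-w) = (-A^3)^(-8) = A^-24, so f(A) = A^-24 * <K> = A^-12 - A^-16 + 3*A^-20 - 4*A^-24 + 5*A^-28 - 5*A^-32 + 5*A^-36 - 4*A^-40 + 2*A^-44 - A^-48.
Substitute A = t^(-1/4), i.e. A^e → t^(-e/4): V(t) = -t^12 + 2*t^11 - 4*t^10 + 5*t^9 - 5*t^8 + 5*t^7 - 4*t^6 + 3*t^5 - t^4 + t^3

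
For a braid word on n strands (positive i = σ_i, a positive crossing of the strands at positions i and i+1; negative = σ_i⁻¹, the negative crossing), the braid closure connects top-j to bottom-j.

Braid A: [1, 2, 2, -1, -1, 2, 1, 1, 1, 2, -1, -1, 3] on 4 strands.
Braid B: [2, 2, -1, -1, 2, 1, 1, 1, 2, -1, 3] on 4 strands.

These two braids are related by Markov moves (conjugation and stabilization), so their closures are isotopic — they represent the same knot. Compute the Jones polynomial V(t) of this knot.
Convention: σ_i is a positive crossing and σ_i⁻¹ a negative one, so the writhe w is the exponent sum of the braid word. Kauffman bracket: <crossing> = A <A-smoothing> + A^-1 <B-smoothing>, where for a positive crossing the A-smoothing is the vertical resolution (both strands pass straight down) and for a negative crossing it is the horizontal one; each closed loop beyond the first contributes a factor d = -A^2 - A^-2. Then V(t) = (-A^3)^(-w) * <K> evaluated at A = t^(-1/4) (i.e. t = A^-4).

-t^8 + 2*t^7 - 4*t^6 + 5*t^5 - 5*t^4 + 6*t^3 - 4*t^2 + 3*t - 1

Derivation:
Markov-equivalent braids have isotopic closures, hence identical knot invariants. Strip the Markov moves from each word to reach a common short braid β, then compute V(t) once on β.
Braid A: s1 s2 s2 s1^-1 s1^-1 s2 s1 s1 s1 s2 s1^-1 s1^-1 s3 on 4 strands reduces by inverse Markov moves (closure unchanged at each step):
  Destabilize: the word has the form β·s3 where s3 occurs only as the final letter (β ∈ B_3); drop it and the last strand → 3 strands.
  Deconjugate: the word is γ·β·γ⁻¹ with γ = s1 (prefix) and γ⁻¹ = s1^-1 (suffix); strip both.
Reduced to β = s2 s2 s1^-1 s1^-1 s2 s1 s1 s1 s2 s1^-1 on 3 strands, 10 crossings.
Braid B: s2 s2 s1^-1 s1^-1 s2 s1 s1 s1 s2 s1^-1 s3 on 4 strands reduces by inverse Markov moves (closure unchanged at each step):
  Destabilize: the word has the form β·s3 where s3 occurs only as the final letter (β ∈ B_3); drop it and the last strand → 3 strands.
Reduced to β = s2 s2 s1^-1 s1^-1 s2 s1 s1 s1 s2 s1^-1 on 3 strands, 10 crossings.
Both give the same β = s2 s2 s1^-1 s1^-1 s2 s1 s1 s1 s2 s1^-1 on 3 strands, so one state sum suffices:
Braid: s2 s2 s1^-1 s1^-1 s2 s1 s1 s1 s2 s1^-1 on 3 strands, 10 crossings.
Writhe w = (#positive) - (#negative) = 7 - 3 = 4.
Enumerate smoothing states for the bracket polynomial. There are 2^10 = 1024 states.
Smooth each crossing (0=||, 1=⌣⌢); contribution A^(Σ sign_k(1-2s_k)) * d^(L-1).
Tabulate the states by total A-exponent and number of loops L (A-exp: L × count):
  A^10: L=4 ×1
  A^8: L=3 ×7, L=5 ×3
  A^6: L=2 ×19, L=4 ×23, L=6 ×3
  A^4: L=1 ×20, L=3 ×75, L=5 ×24, L=7 ×1
  A^2: L=2 ×114, L=4 ×86, L=6 ×10
  A^0: L=1 ×51, L=3 ×155, L=5 ×45, L=7 ×1
  A^-2: L=2 ×102, L=4 ×98, L=6 ×10
  A^-4: L=3 ×89, L=5 ×30, L=7 ×1
  A^-6: L=4 ×41, L=6 ×4
  A^-8: L=5 ×10
  A^-10: L=6 ×1
Each group contributes A^e * Σ count * d^(L-1):
Powers of d = -A^2 - A^-2: d^2 = A^4 + 2 + A^-4; d^3 = -A^6 - 3*A^2 - 3*A^-2 - A^-6; d^4 = A^8 + 4*A^4 + 6 + 4*A^-4 + A^-8; d^5 = -A^10 - 5*A^6 - 10*A^2 - 10*A^-2 - 5*A^-6 - A^-10; d^6 = A^12 + 6*A^8 + 15*A^4 + 20 + 15*A^-4 + 6*A^-8 + A^-12.
  A^10 * (d^3) = -A^16 - 3*A^12 - 3*A^8 - A^4
  A^8 * (7*d^2 + 3*d^4) = 3*A^16 + 19*A^12 + 32*A^8 + 19*A^4 + 3
  A^6 * (19*d + 23*d^3 + 3*d^5) = -3*A^16 - 38*A^12 - 118*A^8 - 118*A^4 - 38 - 3*A^-4
  A^4 * (20 + 75*d^2 + 24*d^4 + d^6) = A^16 + 30*A^12 + 186*A^8 + 334*A^4 + 186 + 30*A^-4 + A^-8
  A^2 * (114*d + 86*d^3 + 10*d^5) = -10*A^12 - 136*A^8 - 472*A^4 - 472 - 136*A^-4 - 10*A^-8
  A^0 * (51 + 155*d^2 + 45*d^4 + d^6) = A^12 + 51*A^8 + 350*A^4 + 651 + 350*A^-4 + 51*A^-8 + A^-12
  A^-2 * (102*d + 98*d^3 + 10*d^5) = -10*A^8 - 148*A^4 - 496 - 496*A^-4 - 148*A^-8 - 10*A^-12
  A^-4 * (89*d^2 + 30*d^4 + d^6) = A^8 + 36*A^4 + 224 + 378*A^-4 + 224*A^-8 + 36*A^-12 + A^-16
  A^-6 * (41*d^3 + 4*d^5) = -4*A^4 - 61 - 163*A^-4 - 163*A^-8 - 61*A^-12 - 4*A^-16
  A^-8 * (10*d^4) = 10 + 40*A^-4 + 60*A^-8 + 40*A^-12 + 10*A^-16
  A^-10 * (d^5) = -1 - 5*A^-4 - 10*A^-8 - 10*A^-12 - 5*A^-16 - A^-20
Summing the groups: <K> = -A^12 + 3*A^8 - 4*A^4 + 6 - 5*A^-4 + 5*A^-8 - 4*A^-12 + 2*A^-16 - A^-20
Normalise by the writhe: (-A^3)^(-w) = (-A^3)^(-4) = A^-12, so f(A) = A^-12 * <K> = -1 + 3*A^-4 - 4*A^-8 + 6*A^-12 - 5*A^-16 + 5*A^-20 - 4*A^-24 + 2*A^-28 - A^-32.
Substitute A = t^(-1/4), i.e. A^e → t^(-e/4): V(t) = -t^8 + 2*t^7 - 4*t^6 + 5*t^5 - 5*t^4 + 6*t^3 - 4*t^2 + 3*t - 1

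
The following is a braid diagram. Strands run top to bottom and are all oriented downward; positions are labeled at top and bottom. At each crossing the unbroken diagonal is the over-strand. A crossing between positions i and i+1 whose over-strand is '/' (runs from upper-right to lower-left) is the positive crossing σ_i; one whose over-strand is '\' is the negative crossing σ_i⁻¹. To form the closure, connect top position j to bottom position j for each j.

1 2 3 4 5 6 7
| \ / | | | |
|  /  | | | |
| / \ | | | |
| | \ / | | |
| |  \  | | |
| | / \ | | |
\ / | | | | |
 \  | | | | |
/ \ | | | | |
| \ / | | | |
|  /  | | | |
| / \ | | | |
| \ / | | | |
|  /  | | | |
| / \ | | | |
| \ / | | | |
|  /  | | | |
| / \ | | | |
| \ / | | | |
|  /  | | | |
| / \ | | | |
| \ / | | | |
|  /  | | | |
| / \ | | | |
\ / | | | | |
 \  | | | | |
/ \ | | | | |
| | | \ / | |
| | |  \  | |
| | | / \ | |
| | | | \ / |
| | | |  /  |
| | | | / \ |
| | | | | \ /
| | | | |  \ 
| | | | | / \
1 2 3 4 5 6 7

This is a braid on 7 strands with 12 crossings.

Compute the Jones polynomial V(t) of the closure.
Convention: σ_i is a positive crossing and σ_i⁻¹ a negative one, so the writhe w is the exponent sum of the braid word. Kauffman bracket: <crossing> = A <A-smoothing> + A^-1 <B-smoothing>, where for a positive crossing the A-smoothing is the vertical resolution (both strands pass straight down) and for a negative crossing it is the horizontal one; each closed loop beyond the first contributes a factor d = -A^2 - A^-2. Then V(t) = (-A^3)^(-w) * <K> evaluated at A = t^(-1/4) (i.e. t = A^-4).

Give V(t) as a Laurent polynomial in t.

Reading the diagram top to bottom ('/'-over between positions i,i+1 = s_i, '\'-over = s_i^-1): braid word = s2 s3^-1 s1^-1 s2 s2 s2 s2 s2 s1^-1 s4^-1 s5 s6^-1.
The presented braid s2 s3^-1 s1^-1 s2 s2 s2 s2 s2 s1^-1 s4^-1 s5 s6^-1 on 7 strands reduces by inverse Markov moves (closure unchanged at each step):
  Destabilize: the word has the form β·s6^-1 where s6^-1 occurs only as the final letter (β ∈ B_6); drop it and the last strand → 6 strands.
  Destabilize: the word has the form β·s5 where s5 occurs only as the final letter (β ∈ B_5); drop it and the last strand → 5 strands.
  Destabilize: the word has the form β·s4^-1 where s4^-1 occurs only as the final letter (β ∈ B_4); drop it and the last strand → 4 strands.
Reduced to β = s2 s3^-1 s1^-1 s2 s2 s2 s2 s2 s1^-1 on 4 strands, 9 crossings.
Compute on β:
Braid: s2 s3^-1 s1^-1 s2 s2 s2 s2 s2 s1^-1 on 4 strands, 9 crossings.
Writhe w = (#positive) - (#negative) = 6 - 3 = 3.
Computing the Kauffman bracket via state sum. There are 2^9 = 512 states.
Each crossing splits two ways (0=vertical, 1=horizontal). The state's weight is A^(#A-smoothings - #B-smoothings) * d^(loops - 1).
Tabulate the states by total A-exponent and number of loops L (A-exp: L × count):
  A^9: L=3 ×1
  A^7: L=2 ×8, L=4 ×1
  A^5: L=1 ×17, L=3 ×19
  A^3: L=2 ×63, L=4 ×21
  A^1: L=3 ×111, L=5 ×15
  A^-1: L=4 ×120, L=6 ×6
  A^-3: L=5 ×83, L=7 ×1
  A^-5: L=6 ×36
  A^-7: L=7 ×9
  A^-9: L=8 ×1
Each group contributes A^e * Σ count * d^(L-1):
Powers of d = -A^2 - A^-2: d^2 = A^4 + 2 + A^-4; d^3 = -A^6 - 3*A^2 - 3*A^-2 - A^-6; d^4 = A^8 + 4*A^4 + 6 + 4*A^-4 + A^-8; d^5 = -A^10 - 5*A^6 - 10*A^2 - 10*A^-2 - 5*A^-6 - A^-10; d^6 = A^12 + 6*A^8 + 15*A^4 + 20 + 15*A^-4 + 6*A^-8 + A^-12; d^7 = -A^14 - 7*A^10 - 21*A^6 - 35*A^2 - 35*A^-2 - 21*A^-6 - 7*A^-10 - A^-14.
  A^9 * (d^2) = A^13 + 2*A^9 + A^5
  A^7 * (8*d + d^3) = -A^13 - 11*A^9 - 11*A^5 - A
  A^5 * (17 + 19*d^2) = 19*A^9 + 55*A^5 + 19*A
  A^3 * (63*d + 21*d^3) = -21*A^9 - 126*A^5 - 126*A - 21*A^-3
  A^1 * (111*d^2 + 15*d^4) = 15*A^9 + 171*A^5 + 312*A + 171*A^-3 + 15*A^-7
  A^-1 * (120*d^3 + 6*d^5) = -6*A^9 - 150*A^5 - 420*A - 420*A^-3 - 150*A^-7 - 6*A^-11
  A^-3 * (83*d^4 + d^6) = A^9 + 89*A^5 + 347*A + 518*A^-3 + 347*A^-7 + 89*A^-11 + A^-15
  A^-5 * (36*d^5) = -36*A^5 - 180*A - 360*A^-3 - 360*A^-7 - 180*A^-11 - 36*A^-15
  A^-7 * (9*d^6) = 9*A^5 + 54*A + 135*A^-3 + 180*A^-7 + 135*A^-11 + 54*A^-15 + 9*A^-19
  A^-9 * (d^7) = -A^5 - 7*A - 21*A^-3 - 35*A^-7 - 35*A^-11 - 21*A^-15 - 7*A^-19 - A^-23
Summing the groups: <K> = -A^9 + A^5 - 2*A + 2*A^-3 - 3*A^-7 + 3*A^-11 - 2*A^-15 + 2*A^-19 - A^-23
Normalise by the writhe: (-A^3)^(-w) = (-A^3)^(-3) = -A^-9, so f(A) = -A^-9 * <K> = 1 - A^-4 + 2*A^-8 - 2*A^-12 + 3*A^-16 - 3*A^-20 + 2*A^-24 - 2*A^-28 + A^-32.
Substitute A = t^(-1/4), i.e. A^e → t^(-e/4): V(t) = t^8 - 2*t^7 + 2*t^6 - 3*t^5 + 3*t^4 - 2*t^3 + 2*t^2 - t + 1

Answer: t^8 - 2*t^7 + 2*t^6 - 3*t^5 + 3*t^4 - 2*t^3 + 2*t^2 - t + 1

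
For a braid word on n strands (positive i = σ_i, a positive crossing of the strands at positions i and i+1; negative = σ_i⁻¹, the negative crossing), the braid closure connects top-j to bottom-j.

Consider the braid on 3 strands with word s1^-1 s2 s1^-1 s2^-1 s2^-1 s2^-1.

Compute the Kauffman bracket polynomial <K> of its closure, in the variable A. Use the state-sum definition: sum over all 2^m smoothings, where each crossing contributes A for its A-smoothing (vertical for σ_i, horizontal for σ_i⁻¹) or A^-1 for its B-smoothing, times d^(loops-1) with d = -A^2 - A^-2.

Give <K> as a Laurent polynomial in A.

-A^12 + A^8 - A^4 + 2 - A^-4 + A^-8

Derivation:
Braid: s1^-1 s2 s1^-1 s2^-1 s2^-1 s2^-1 on 3 strands, 6 crossings.
Writhe w = (#positive) - (#negative) = 1 - 5 = -4.
Enumerate smoothing states for the bracket polynomial. There are 2^6 = 64 states.
Smooth each crossing (0=||, 1=⌣⌢); contribution A^(Σ sign_k(1-2s_k)) * d^(L-1).
Tabulate the states by total A-exponent and number of loops L (A-exp: L × count):
  A^6: L=4 ×1
  A^4: L=3 ×6
  A^2: L=2 ×12, L=4 ×3
  A^0: L=1 ×9, L=3 ×10, L=5 ×1
  A^-2: L=2 ×12, L=4 ×3
  A^-4: L=1 ×2, L=3 ×4
  A^-6: L=2 ×1
Each group contributes A^e * Σ count * d^(L-1):
Powers of d = -A^2 - A^-2: d^2 = A^4 + 2 + A^-4; d^3 = -A^6 - 3*A^2 - 3*A^-2 - A^-6; d^4 = A^8 + 4*A^4 + 6 + 4*A^-4 + A^-8.
  A^6 * (d^3) = -A^12 - 3*A^8 - 3*A^4 - 1
  A^4 * (6*d^2) = 6*A^8 + 12*A^4 + 6
  A^2 * (12*d + 3*d^3) = -3*A^8 - 21*A^4 - 21 - 3*A^-4
  A^0 * (9 + 10*d^2 + d^4) = A^8 + 14*A^4 + 35 + 14*A^-4 + A^-8
  A^-2 * (12*d + 3*d^3) = -3*A^4 - 21 - 21*A^-4 - 3*A^-8
  A^-4 * (2 + 4*d^2) = 4 + 10*A^-4 + 4*A^-8
  A^-6 * (d) = -A^-4 - A^-8
Summing the groups: <K> = -A^12 + A^8 - A^4 + 2 - A^-4 + A^-8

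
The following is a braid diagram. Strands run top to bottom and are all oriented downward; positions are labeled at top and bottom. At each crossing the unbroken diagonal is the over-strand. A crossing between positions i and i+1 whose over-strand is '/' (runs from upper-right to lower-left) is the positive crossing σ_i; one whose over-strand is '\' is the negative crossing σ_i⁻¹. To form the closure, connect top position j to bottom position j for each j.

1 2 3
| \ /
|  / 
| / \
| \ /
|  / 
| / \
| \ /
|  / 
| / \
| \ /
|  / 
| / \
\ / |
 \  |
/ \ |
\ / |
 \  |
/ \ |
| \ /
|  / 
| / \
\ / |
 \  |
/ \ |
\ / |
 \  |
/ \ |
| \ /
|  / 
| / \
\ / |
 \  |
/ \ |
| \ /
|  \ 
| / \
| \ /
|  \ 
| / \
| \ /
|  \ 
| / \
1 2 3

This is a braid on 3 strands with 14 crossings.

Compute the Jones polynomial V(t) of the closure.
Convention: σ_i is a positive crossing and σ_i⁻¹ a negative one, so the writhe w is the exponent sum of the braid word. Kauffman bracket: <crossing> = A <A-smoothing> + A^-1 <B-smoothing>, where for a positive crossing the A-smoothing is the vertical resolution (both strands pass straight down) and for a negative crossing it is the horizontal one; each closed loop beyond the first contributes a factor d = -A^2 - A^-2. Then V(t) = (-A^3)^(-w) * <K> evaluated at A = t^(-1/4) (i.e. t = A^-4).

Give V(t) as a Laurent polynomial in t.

-t^2 + 3*t - 4 + 6*t^-1 - 6*t^-2 + 6*t^-3 - 5*t^-4 + 3*t^-5 - t^-6

Derivation:
Reading the diagram top to bottom ('/'-over between positions i,i+1 = s_i, '\'-over = s_i^-1): braid word = s2 s2 s2 s2 s1^-1 s1^-1 s2 s1^-1 s1^-1 s2 s1^-1 s2^-1 s2^-1 s2^-1.
The presented braid s2 s2 s2 s2 s1^-1 s1^-1 s2 s1^-1 s1^-1 s2 s1^-1 s2^-1 s2^-1 s2^-1 on 3 strands reduces by inverse Markov moves (closure unchanged at each step):
  Deconjugate: the word is γ·β·γ⁻¹ with γ = s2 s2 (prefix) and γ⁻¹ = s2^-1 s2^-1 (suffix); strip both.
  Deconjugate: the word is γ·β·γ⁻¹ with γ = s2 (prefix) and γ⁻¹ = s2^-1 (suffix); strip both.
Reduced to β = s2 s1^-1 s1^-1 s2 s1^-1 s1^-1 s2 s1^-1 on 3 strands, 8 crossings.
Compute on β:
Braid: s2 s1^-1 s1^-1 s2 s1^-1 s1^-1 s2 s1^-1 on 3 strands, 8 crossings.
Writhe w = (#positive) - (#negative) = 3 - 5 = -2.
Enumerate smoothing states for the bracket polynomial. There are 2^8 = 256 states.
Each crossing splits two ways (0=vertical, 1=horizontal). The state's weight is A^(#A-smoothings - #B-smoothings) * d^(loops - 1).
Tabulate the states by total A-exponent and number of loops L (A-exp: L × count):
  A^8: L=6 ×1
  A^6: L=5 ×8
  A^4: L=4 ×28
  A^2: L=3 ×55, L=5 ×1
  A^0: L=2 ×63, L=4 ×7
  A^-2: L=1 ×35, L=3 ×21
  A^-4: L=2 ×26, L=4 ×2
  A^-6: L=3 ×8
  A^-8: L=4 ×1
Each group contributes A^e * Σ count * d^(L-1):
Powers of d = -A^2 - A^-2: d^2 = A^4 + 2 + A^-4; d^3 = -A^6 - 3*A^2 - 3*A^-2 - A^-6; d^4 = A^8 + 4*A^4 + 6 + 4*A^-4 + A^-8; d^5 = -A^10 - 5*A^6 - 10*A^2 - 10*A^-2 - 5*A^-6 - A^-10.
  A^8 * (d^5) = -A^18 - 5*A^14 - 10*A^10 - 10*A^6 - 5*A^2 - A^-2
  A^6 * (8*d^4) = 8*A^14 + 32*A^10 + 48*A^6 + 32*A^2 + 8*A^-2
  A^4 * (28*d^3) = -28*A^10 - 84*A^6 - 84*A^2 - 28*A^-2
  A^2 * (55*d^2 + d^4) = A^10 + 59*A^6 + 116*A^2 + 59*A^-2 + A^-6
  A^0 * (63*d + 7*d^3) = -7*A^6 - 84*A^2 - 84*A^-2 - 7*A^-6
  A^-2 * (35 + 21*d^2) = 21*A^2 + 77*A^-2 + 21*A^-6
  A^-4 * (26*d + 2*d^3) = -2*A^2 - 32*A^-2 - 32*A^-6 - 2*A^-10
  A^-6 * (8*d^2) = 8*A^-2 + 16*A^-6 + 8*A^-10
  A^-8 * (d^3) = -A^-2 - 3*A^-6 - 3*A^-10 - A^-14
Summing the groups: <K> = -A^18 + 3*A^14 - 5*A^10 + 6*A^6 - 6*A^2 + 6*A^-2 - 4*A^-6 + 3*A^-10 - A^-14
Normalise by the writhe: (-A^3)^(-w) = (-A^3)^(2) = A^6, so f(A) = A^6 * <K> = -A^24 + 3*A^20 - 5*A^16 + 6*A^12 - 6*A^8 + 6*A^4 - 4 + 3*A^-4 - A^-8.
Substitute A = t^(-1/4), i.e. A^e → t^(-e/4): V(t) = -t^2 + 3*t - 4 + 6*t^-1 - 6*t^-2 + 6*t^-3 - 5*t^-4 + 3*t^-5 - t^-6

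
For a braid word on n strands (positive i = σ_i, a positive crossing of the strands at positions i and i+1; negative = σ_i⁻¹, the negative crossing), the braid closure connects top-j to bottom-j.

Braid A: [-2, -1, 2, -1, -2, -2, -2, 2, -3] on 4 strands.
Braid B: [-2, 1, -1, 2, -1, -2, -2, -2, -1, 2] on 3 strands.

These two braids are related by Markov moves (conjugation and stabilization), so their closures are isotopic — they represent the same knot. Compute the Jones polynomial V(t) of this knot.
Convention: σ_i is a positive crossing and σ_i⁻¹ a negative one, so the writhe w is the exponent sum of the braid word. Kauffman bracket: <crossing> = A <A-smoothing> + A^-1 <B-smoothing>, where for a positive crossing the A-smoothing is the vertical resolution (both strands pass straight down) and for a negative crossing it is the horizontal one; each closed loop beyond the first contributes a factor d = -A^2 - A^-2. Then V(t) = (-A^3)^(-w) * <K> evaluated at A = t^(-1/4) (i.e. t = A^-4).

Markov-equivalent braids have isotopic closures, hence identical knot invariants. Strip the Markov moves from each word to reach a common short braid β, then compute V(t) once on β.
Braid A: s2^-1 s1^-1 s2 s1^-1 s2^-1 s2^-1 s2^-1 s2 s3^-1 on 4 strands reduces by inverse Markov moves (closure unchanged at each step):
  Destabilize: the word has the form β·s3^-1 where s3^-1 occurs only as the final letter (β ∈ B_3); drop it and the last strand → 3 strands.
  Deconjugate: the word is γ·β·γ⁻¹ with γ = s2^-1 (prefix) and γ⁻¹ = s2 (suffix); strip both.
Reduced to β = s1^-1 s2 s1^-1 s2^-1 s2^-1 s2^-1 on 3 strands, 6 crossings.
Braid B: s2^-1 s1 s1^-1 s2 s1^-1 s2^-1 s2^-1 s2^-1 s1^-1 s2 on 3 strands reduces by inverse Markov moves (closure unchanged at each step):
  Deconjugate: the word is γ·β·γ⁻¹ with γ = s2^-1 s1 (prefix) and γ⁻¹ = s1^-1 s2 (suffix); strip both.
Reduced to β = s1^-1 s2 s1^-1 s2^-1 s2^-1 s2^-1 on 3 strands, 6 crossings.
Both give the same β = s1^-1 s2 s1^-1 s2^-1 s2^-1 s2^-1 on 3 strands, so one state sum suffices:
Braid: s1^-1 s2 s1^-1 s2^-1 s2^-1 s2^-1 on 3 strands, 6 crossings.
Writhe w = (#positive) - (#negative) = 1 - 5 = -4.
Computing the Kauffman bracket via state sum. There are 2^6 = 64 states.
Each crossing splits two ways (0=vertical, 1=horizontal). The state's weight is A^(#A-smoothings - #B-smoothings) * d^(loops - 1).
Tabulate the states by total A-exponent and number of loops L (A-exp: L × count):
  A^6: L=4 ×1
  A^4: L=3 ×6
  A^2: L=2 ×12, L=4 ×3
  A^0: L=1 ×9, L=3 ×10, L=5 ×1
  A^-2: L=2 ×12, L=4 ×3
  A^-4: L=1 ×2, L=3 ×4
  A^-6: L=2 ×1
Each group contributes A^e * Σ count * d^(L-1):
Powers of d = -A^2 - A^-2: d^2 = A^4 + 2 + A^-4; d^3 = -A^6 - 3*A^2 - 3*A^-2 - A^-6; d^4 = A^8 + 4*A^4 + 6 + 4*A^-4 + A^-8.
  A^6 * (d^3) = -A^12 - 3*A^8 - 3*A^4 - 1
  A^4 * (6*d^2) = 6*A^8 + 12*A^4 + 6
  A^2 * (12*d + 3*d^3) = -3*A^8 - 21*A^4 - 21 - 3*A^-4
  A^0 * (9 + 10*d^2 + d^4) = A^8 + 14*A^4 + 35 + 14*A^-4 + A^-8
  A^-2 * (12*d + 3*d^3) = -3*A^4 - 21 - 21*A^-4 - 3*A^-8
  A^-4 * (2 + 4*d^2) = 4 + 10*A^-4 + 4*A^-8
  A^-6 * (d) = -A^-4 - A^-8
Summing the groups: <K> = -A^12 + A^8 - A^4 + 2 - A^-4 + A^-8
Normalise by the writhe: (-A^3)^(-w) = (-A^3)^(4) = A^12, so f(A) = A^12 * <K> = -A^24 + A^20 - A^16 + 2*A^12 - A^8 + A^4.
Substitute A = t^(-1/4), i.e. A^e → t^(-e/4): V(t) = t^-1 - t^-2 + 2*t^-3 - t^-4 + t^-5 - t^-6

Answer: t^-1 - t^-2 + 2*t^-3 - t^-4 + t^-5 - t^-6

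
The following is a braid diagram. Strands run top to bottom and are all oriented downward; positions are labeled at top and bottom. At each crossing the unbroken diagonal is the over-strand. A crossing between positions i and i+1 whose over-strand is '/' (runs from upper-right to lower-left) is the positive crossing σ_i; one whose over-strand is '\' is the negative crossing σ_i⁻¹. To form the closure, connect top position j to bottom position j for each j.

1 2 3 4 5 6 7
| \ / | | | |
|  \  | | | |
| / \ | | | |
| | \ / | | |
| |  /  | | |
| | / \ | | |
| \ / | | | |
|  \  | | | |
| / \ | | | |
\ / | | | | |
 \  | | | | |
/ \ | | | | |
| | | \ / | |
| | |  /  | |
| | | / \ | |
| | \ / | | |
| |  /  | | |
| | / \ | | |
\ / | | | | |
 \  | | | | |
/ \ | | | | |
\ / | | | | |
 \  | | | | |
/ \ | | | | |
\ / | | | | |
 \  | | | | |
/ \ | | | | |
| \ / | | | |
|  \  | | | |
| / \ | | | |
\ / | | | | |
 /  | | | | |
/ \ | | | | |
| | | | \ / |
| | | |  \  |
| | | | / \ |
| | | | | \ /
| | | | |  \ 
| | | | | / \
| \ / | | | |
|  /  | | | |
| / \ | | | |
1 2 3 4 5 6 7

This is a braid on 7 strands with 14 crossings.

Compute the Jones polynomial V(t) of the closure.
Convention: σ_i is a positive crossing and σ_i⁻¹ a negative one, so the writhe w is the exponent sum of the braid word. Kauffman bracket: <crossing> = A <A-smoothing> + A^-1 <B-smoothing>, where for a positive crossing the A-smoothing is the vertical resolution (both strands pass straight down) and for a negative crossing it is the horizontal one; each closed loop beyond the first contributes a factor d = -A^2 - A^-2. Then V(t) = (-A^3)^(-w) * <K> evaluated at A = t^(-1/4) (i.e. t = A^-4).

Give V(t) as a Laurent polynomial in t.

Reading the diagram top to bottom ('/'-over between positions i,i+1 = s_i, '\'-over = s_i^-1): braid word = s2^-1 s3 s2^-1 s1^-1 s4 s3 s1^-1 s1^-1 s1^-1 s2^-1 s1 s5^-1 s6^-1 s2.
The presented braid s2^-1 s3 s2^-1 s1^-1 s4 s3 s1^-1 s1^-1 s1^-1 s2^-1 s1 s5^-1 s6^-1 s2 on 7 strands reduces by inverse Markov moves (closure unchanged at each step):
  Deconjugate: the word is γ·β·γ⁻¹ with γ = s2^-1 (prefix) and γ⁻¹ = s2 (suffix); strip both.
  Destabilize: the word has the form β·s6^-1 where s6^-1 occurs only as the final letter (β ∈ B_6); drop it and the last strand → 6 strands.
  Destabilize: the word has the form β·s5^-1 where s5^-1 occurs only as the final letter (β ∈ B_5); drop it and the last strand → 5 strands.
Reduced to β = s3 s2^-1 s1^-1 s4 s3 s1^-1 s1^-1 s1^-1 s2^-1 s1 on 5 strands, 10 crossings.
Compute on β:
Braid: s3 s2^-1 s1^-1 s4 s3 s1^-1 s1^-1 s1^-1 s2^-1 s1 on 5 strands, 10 crossings.
Writhe w = (#positive) - (#negative) = 4 - 6 = -2.
Computing the Kauffman bracket via state sum. There are 2^10 = 1024 states.
For each crossing: s=0 is the vertical smoothing, s=1 horizontal. Crossing k contributes A^(sign_k * (1 - 2*s_k)); loop factor d = -A^2 - A^-2.
Tabulate the states by total A-exponent and number of loops L (A-exp: L × count):
  A^10: L=7 ×1
  A^8: L=6 ×10
  A^6: L=5 ×42, L=7 ×3
  A^4: L=4 ×95, L=6 ×24, L=8 ×1
  A^2: L=3 ×124, L=5 ×76, L=7 ×10
  A^0: L=2 ×90, L=4 ×126, L=6 ×35, L=8 ×1
  A^-2: L=1 ×28, L=3 ×116, L=5 ×61, L=7 ×5
  A^-4: L=2 ×50, L=4 ×60, L=6 ×10
  A^-6: L=1 ×5, L=3 ×29, L=5 ×11
  A^-8: L=2 ×4, L=4 ×6
  A^-10: L=3 ×1
Each group contributes A^e * Σ count * d^(L-1):
Powers of d = -A^2 - A^-2: d^2 = A^4 + 2 + A^-4; d^3 = -A^6 - 3*A^2 - 3*A^-2 - A^-6; d^4 = A^8 + 4*A^4 + 6 + 4*A^-4 + A^-8; d^5 = -A^10 - 5*A^6 - 10*A^2 - 10*A^-2 - 5*A^-6 - A^-10; d^6 = A^12 + 6*A^8 + 15*A^4 + 20 + 15*A^-4 + 6*A^-8 + A^-12; d^7 = -A^14 - 7*A^10 - 21*A^6 - 35*A^2 - 35*A^-2 - 21*A^-6 - 7*A^-10 - A^-14.
  A^10 * (d^6) = A^22 + 6*A^18 + 15*A^14 + 20*A^10 + 15*A^6 + 6*A^2 + A^-2
  A^8 * (10*d^5) = -10*A^18 - 50*A^14 - 100*A^10 - 100*A^6 - 50*A^2 - 10*A^-2
  A^6 * (42*d^4 + 3*d^6) = 3*A^18 + 60*A^14 + 213*A^10 + 312*A^6 + 213*A^2 + 60*A^-2 + 3*A^-6
  A^4 * (95*d^3 + 24*d^5 + d^7) = -A^18 - 31*A^14 - 236*A^10 - 560*A^6 - 560*A^2 - 236*A^-2 - 31*A^-6 - A^-10
  A^2 * (124*d^2 + 76*d^4 + 10*d^6) = 10*A^14 + 136*A^10 + 578*A^6 + 904*A^2 + 578*A^-2 + 136*A^-6 + 10*A^-10
  A^0 * (90*d + 126*d^3 + 35*d^5 + d^7) = -A^14 - 42*A^10 - 322*A^6 - 853*A^2 - 853*A^-2 - 322*A^-6 - 42*A^-10 - A^-14
  A^-2 * (28 + 116*d^2 + 61*d^4 + 5*d^6) = 5*A^10 + 91*A^6 + 435*A^2 + 726*A^-2 + 435*A^-6 + 91*A^-10 + 5*A^-14
  A^-4 * (50*d + 60*d^3 + 10*d^5) = -10*A^6 - 110*A^2 - 330*A^-2 - 330*A^-6 - 110*A^-10 - 10*A^-14
  A^-6 * (5 + 29*d^2 + 11*d^4) = 11*A^2 + 73*A^-2 + 129*A^-6 + 73*A^-10 + 11*A^-14
  A^-8 * (4*d + 6*d^3) = -6*A^-2 - 22*A^-6 - 22*A^-10 - 6*A^-14
  A^-10 * (d^2) = A^-6 + 2*A^-10 + A^-14
Summing the groups: <K> = A^22 - 2*A^18 + 3*A^14 - 4*A^10 + 4*A^6 - 4*A^2 + 3*A^-2 - A^-6 + A^-10
Normalise by the writhe: (-A^3)^(-w) = (-A^3)^(2) = A^6, so f(A) = A^6 * <K> = A^28 - 2*A^24 + 3*A^20 - 4*A^16 + 4*A^12 - 4*A^8 + 3*A^4 - 1 + A^-4.
Substitute A = t^(-1/4), i.e. A^e → t^(-e/4): V(t) = t - 1 + 3*t^-1 - 4*t^-2 + 4*t^-3 - 4*t^-4 + 3*t^-5 - 2*t^-6 + t^-7

Answer: t - 1 + 3*t^-1 - 4*t^-2 + 4*t^-3 - 4*t^-4 + 3*t^-5 - 2*t^-6 + t^-7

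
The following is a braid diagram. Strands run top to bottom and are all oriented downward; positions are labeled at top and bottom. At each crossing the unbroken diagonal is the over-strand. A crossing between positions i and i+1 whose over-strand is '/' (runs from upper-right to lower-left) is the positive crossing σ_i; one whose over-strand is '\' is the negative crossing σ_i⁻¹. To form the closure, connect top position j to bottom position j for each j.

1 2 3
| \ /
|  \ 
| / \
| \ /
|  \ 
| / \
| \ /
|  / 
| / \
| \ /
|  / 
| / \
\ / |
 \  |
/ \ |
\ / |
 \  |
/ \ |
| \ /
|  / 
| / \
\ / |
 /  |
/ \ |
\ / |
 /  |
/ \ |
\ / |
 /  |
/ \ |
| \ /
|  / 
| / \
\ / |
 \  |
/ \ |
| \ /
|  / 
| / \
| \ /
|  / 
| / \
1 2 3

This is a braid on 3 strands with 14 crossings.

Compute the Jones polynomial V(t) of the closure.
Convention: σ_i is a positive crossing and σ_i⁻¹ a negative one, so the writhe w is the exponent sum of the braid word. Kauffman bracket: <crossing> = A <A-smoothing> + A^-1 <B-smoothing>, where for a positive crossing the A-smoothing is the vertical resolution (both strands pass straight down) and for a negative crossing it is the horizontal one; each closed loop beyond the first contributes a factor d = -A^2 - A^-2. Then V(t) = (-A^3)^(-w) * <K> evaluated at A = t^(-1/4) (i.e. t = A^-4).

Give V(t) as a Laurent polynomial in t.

-t^8 + 2*t^7 - 4*t^6 + 5*t^5 - 5*t^4 + 6*t^3 - 4*t^2 + 3*t - 1

Derivation:
Reading the diagram top to bottom ('/'-over between positions i,i+1 = s_i, '\'-over = s_i^-1): braid word = s2^-1 s2^-1 s2 s2 s1^-1 s1^-1 s2 s1 s1 s1 s2 s1^-1 s2 s2.
The presented braid s2^-1 s2^-1 s2 s2 s1^-1 s1^-1 s2 s1 s1 s1 s2 s1^-1 s2 s2 on 3 strands reduces by inverse Markov moves (closure unchanged at each step):
  Deconjugate: the word is γ·β·γ⁻¹ with γ = s2^-1 s2^-1 (prefix) and γ⁻¹ = s2 s2 (suffix); strip both.
Reduced to β = s2 s2 s1^-1 s1^-1 s2 s1 s1 s1 s2 s1^-1 on 3 strands, 10 crossings.
Compute on β:
Braid: s2 s2 s1^-1 s1^-1 s2 s1 s1 s1 s2 s1^-1 on 3 strands, 10 crossings.
Writhe w = (#positive) - (#negative) = 7 - 3 = 4.
Computing the Kauffman bracket via state sum. There are 2^10 = 1024 states.
Smooth each crossing (0=||, 1=⌣⌢); contribution A^(Σ sign_k(1-2s_k)) * d^(L-1).
Tabulate the states by total A-exponent and number of loops L (A-exp: L × count):
  A^10: L=4 ×1
  A^8: L=3 ×7, L=5 ×3
  A^6: L=2 ×19, L=4 ×23, L=6 ×3
  A^4: L=1 ×20, L=3 ×75, L=5 ×24, L=7 ×1
  A^2: L=2 ×114, L=4 ×86, L=6 ×10
  A^0: L=1 ×51, L=3 ×155, L=5 ×45, L=7 ×1
  A^-2: L=2 ×102, L=4 ×98, L=6 ×10
  A^-4: L=3 ×89, L=5 ×30, L=7 ×1
  A^-6: L=4 ×41, L=6 ×4
  A^-8: L=5 ×10
  A^-10: L=6 ×1
Each group contributes A^e * Σ count * d^(L-1):
Powers of d = -A^2 - A^-2: d^2 = A^4 + 2 + A^-4; d^3 = -A^6 - 3*A^2 - 3*A^-2 - A^-6; d^4 = A^8 + 4*A^4 + 6 + 4*A^-4 + A^-8; d^5 = -A^10 - 5*A^6 - 10*A^2 - 10*A^-2 - 5*A^-6 - A^-10; d^6 = A^12 + 6*A^8 + 15*A^4 + 20 + 15*A^-4 + 6*A^-8 + A^-12.
  A^10 * (d^3) = -A^16 - 3*A^12 - 3*A^8 - A^4
  A^8 * (7*d^2 + 3*d^4) = 3*A^16 + 19*A^12 + 32*A^8 + 19*A^4 + 3
  A^6 * (19*d + 23*d^3 + 3*d^5) = -3*A^16 - 38*A^12 - 118*A^8 - 118*A^4 - 38 - 3*A^-4
  A^4 * (20 + 75*d^2 + 24*d^4 + d^6) = A^16 + 30*A^12 + 186*A^8 + 334*A^4 + 186 + 30*A^-4 + A^-8
  A^2 * (114*d + 86*d^3 + 10*d^5) = -10*A^12 - 136*A^8 - 472*A^4 - 472 - 136*A^-4 - 10*A^-8
  A^0 * (51 + 155*d^2 + 45*d^4 + d^6) = A^12 + 51*A^8 + 350*A^4 + 651 + 350*A^-4 + 51*A^-8 + A^-12
  A^-2 * (102*d + 98*d^3 + 10*d^5) = -10*A^8 - 148*A^4 - 496 - 496*A^-4 - 148*A^-8 - 10*A^-12
  A^-4 * (89*d^2 + 30*d^4 + d^6) = A^8 + 36*A^4 + 224 + 378*A^-4 + 224*A^-8 + 36*A^-12 + A^-16
  A^-6 * (41*d^3 + 4*d^5) = -4*A^4 - 61 - 163*A^-4 - 163*A^-8 - 61*A^-12 - 4*A^-16
  A^-8 * (10*d^4) = 10 + 40*A^-4 + 60*A^-8 + 40*A^-12 + 10*A^-16
  A^-10 * (d^5) = -1 - 5*A^-4 - 10*A^-8 - 10*A^-12 - 5*A^-16 - A^-20
Summing the groups: <K> = -A^12 + 3*A^8 - 4*A^4 + 6 - 5*A^-4 + 5*A^-8 - 4*A^-12 + 2*A^-16 - A^-20
Normalise by the writhe: (-A^3)^(-w) = (-A^3)^(-4) = A^-12, so f(A) = A^-12 * <K> = -1 + 3*A^-4 - 4*A^-8 + 6*A^-12 - 5*A^-16 + 5*A^-20 - 4*A^-24 + 2*A^-28 - A^-32.
Substitute A = t^(-1/4), i.e. A^e → t^(-e/4): V(t) = -t^8 + 2*t^7 - 4*t^6 + 5*t^5 - 5*t^4 + 6*t^3 - 4*t^2 + 3*t - 1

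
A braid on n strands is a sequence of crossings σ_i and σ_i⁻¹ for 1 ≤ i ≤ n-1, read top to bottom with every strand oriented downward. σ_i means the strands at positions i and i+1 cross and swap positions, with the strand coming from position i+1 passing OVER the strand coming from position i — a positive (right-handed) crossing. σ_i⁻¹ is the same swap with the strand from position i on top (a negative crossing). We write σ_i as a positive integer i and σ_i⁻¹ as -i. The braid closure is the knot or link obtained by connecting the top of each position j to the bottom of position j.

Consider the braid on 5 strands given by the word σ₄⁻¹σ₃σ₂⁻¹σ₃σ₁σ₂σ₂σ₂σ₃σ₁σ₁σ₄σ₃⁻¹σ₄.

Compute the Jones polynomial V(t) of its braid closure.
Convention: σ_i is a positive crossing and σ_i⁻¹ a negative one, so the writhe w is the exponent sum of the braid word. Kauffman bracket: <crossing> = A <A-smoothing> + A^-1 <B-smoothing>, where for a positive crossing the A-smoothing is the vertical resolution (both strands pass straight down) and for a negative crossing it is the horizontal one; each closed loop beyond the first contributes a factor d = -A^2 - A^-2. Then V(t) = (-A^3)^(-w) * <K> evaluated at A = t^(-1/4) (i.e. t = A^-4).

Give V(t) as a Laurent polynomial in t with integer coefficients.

t^10 - 3*t^9 + 4*t^8 - 6*t^7 + 6*t^6 - 5*t^5 + 5*t^4 - 2*t^3 + t^2

Derivation:
The presented braid s4^-1 s3 s2^-1 s3 s1 s2 s2 s2 s3 s1 s1 s4 s3^-1 s4 on 5 strands reduces by inverse Markov moves (closure unchanged at each step):
  Deconjugate: the word is γ·β·γ⁻¹ with γ = s4^-1 s3 (prefix) and γ⁻¹ = s3^-1 s4 (suffix); strip both.
  Destabilize: the word has the form β·s4 where s4 occurs only as the final letter (β ∈ B_4); drop it and the last strand → 4 strands.
Reduced to β = s2^-1 s3 s1 s2 s2 s2 s3 s1 s1 on 4 strands, 9 crossings.
Compute on β:
Braid: s2^-1 s3 s1 s2 s2 s2 s3 s1 s1 on 4 strands, 9 crossings.
Writhe w = (#positive) - (#negative) = 8 - 1 = 7.
State-sum expansion of <K>. There are 2^9 = 512 states.
Smooth each crossing (0=||, 1=⌣⌢); contribution A^(Σ sign_k(1-2s_k)) * d^(L-1).
Tabulate the states by total A-exponent and number of loops L (A-exp: L × count):
  A^9: L=3 ×1
  A^7: L=2 ×5, L=4 ×4
  A^5: L=1 ×6, L=3 ×27, L=5 ×3
  A^3: L=2 ×57, L=4 ×26, L=6 ×1
  A^1: L=1 ×39, L=3 ×77, L=5 ×10
  A^-1: L=2 ×81, L=4 ×44, L=6 ×1
  A^-3: L=3 ×73, L=5 ×11
  A^-5: L=4 ×35, L=6 ×1
  A^-7: L=5 ×9
  A^-9: L=6 ×1
Each group contributes A^e * Σ count * d^(L-1):
Powers of d = -A^2 - A^-2: d^2 = A^4 + 2 + A^-4; d^3 = -A^6 - 3*A^2 - 3*A^-2 - A^-6; d^4 = A^8 + 4*A^4 + 6 + 4*A^-4 + A^-8; d^5 = -A^10 - 5*A^6 - 10*A^2 - 10*A^-2 - 5*A^-6 - A^-10.
  A^9 * (d^2) = A^13 + 2*A^9 + A^5
  A^7 * (5*d + 4*d^3) = -4*A^13 - 17*A^9 - 17*A^5 - 4*A
  A^5 * (6 + 27*d^2 + 3*d^4) = 3*A^13 + 39*A^9 + 78*A^5 + 39*A + 3*A^-3
  A^3 * (57*d + 26*d^3 + d^5) = -A^13 - 31*A^9 - 145*A^5 - 145*A - 31*A^-3 - A^-7
  A^1 * (39 + 77*d^2 + 10*d^4) = 10*A^9 + 117*A^5 + 253*A + 117*A^-3 + 10*A^-7
  A^-1 * (81*d + 44*d^3 + d^5) = -A^9 - 49*A^5 - 223*A - 223*A^-3 - 49*A^-7 - A^-11
  A^-3 * (73*d^2 + 11*d^4) = 11*A^5 + 117*A + 212*A^-3 + 117*A^-7 + 11*A^-11
  A^-5 * (35*d^3 + d^5) = -A^5 - 40*A - 115*A^-3 - 115*A^-7 - 40*A^-11 - A^-15
  A^-7 * (9*d^4) = 9*A + 36*A^-3 + 54*A^-7 + 36*A^-11 + 9*A^-15
  A^-9 * (d^5) = -A - 5*A^-3 - 10*A^-7 - 10*A^-11 - 5*A^-15 - A^-19
Summing the groups: <K> = -A^13 + 2*A^9 - 5*A^5 + 5*A - 6*A^-3 + 6*A^-7 - 4*A^-11 + 3*A^-15 - A^-19
Normalise by the writhe: (-A^3)^(-w) = (-A^3)^(-7) = -A^-21, so f(A) = -A^-21 * <K> = A^-8 - 2*A^-12 + 5*A^-16 - 5*A^-20 + 6*A^-24 - 6*A^-28 + 4*A^-32 - 3*A^-36 + A^-40.
Substitute A = t^(-1/4), i.e. A^e → t^(-e/4): V(t) = t^10 - 3*t^9 + 4*t^8 - 6*t^7 + 6*t^6 - 5*t^5 + 5*t^4 - 2*t^3 + t^2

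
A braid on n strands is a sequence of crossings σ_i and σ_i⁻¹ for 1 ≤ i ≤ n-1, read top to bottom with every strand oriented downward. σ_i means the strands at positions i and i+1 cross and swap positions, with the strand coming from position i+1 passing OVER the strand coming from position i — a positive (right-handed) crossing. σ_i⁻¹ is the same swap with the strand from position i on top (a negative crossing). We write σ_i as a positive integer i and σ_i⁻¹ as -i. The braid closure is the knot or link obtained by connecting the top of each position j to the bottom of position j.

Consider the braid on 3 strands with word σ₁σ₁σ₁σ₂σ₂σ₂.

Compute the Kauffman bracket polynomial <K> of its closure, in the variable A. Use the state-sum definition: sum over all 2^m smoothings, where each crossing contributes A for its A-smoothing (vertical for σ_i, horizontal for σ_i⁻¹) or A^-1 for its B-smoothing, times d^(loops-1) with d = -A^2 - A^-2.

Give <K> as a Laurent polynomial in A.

A^10 + 2*A^2 - 2*A^-2 + A^-6 - 2*A^-10 + A^-14

Derivation:
Braid: s1 s1 s1 s2 s2 s2 on 3 strands, 6 crossings.
Writhe w = (#positive) - (#negative) = 6 - 0 = 6.
Computing the Kauffman bracket via state sum. There are 2^6 = 64 states.
For each crossing: s=0 is the vertical smoothing, s=1 horizontal. Crossing k contributes A^(sign_k * (1 - 2*s_k)); loop factor d = -A^2 - A^-2.
Tabulate the states by total A-exponent and number of loops L (A-exp: L × count):
  A^6: L=3 ×1
  A^4: L=2 ×6
  A^2: L=1 ×9, L=3 ×6
  A^0: L=2 ×18, L=4 ×2
  A^-2: L=3 ×15
  A^-4: L=4 ×6
  A^-6: L=5 ×1
Each group contributes A^e * Σ count * d^(L-1):
Powers of d = -A^2 - A^-2: d^2 = A^4 + 2 + A^-4; d^3 = -A^6 - 3*A^2 - 3*A^-2 - A^-6; d^4 = A^8 + 4*A^4 + 6 + 4*A^-4 + A^-8.
  A^6 * (d^2) = A^10 + 2*A^6 + A^2
  A^4 * (6*d) = -6*A^6 - 6*A^2
  A^2 * (9 + 6*d^2) = 6*A^6 + 21*A^2 + 6*A^-2
  A^0 * (18*d + 2*d^3) = -2*A^6 - 24*A^2 - 24*A^-2 - 2*A^-6
  A^-2 * (15*d^2) = 15*A^2 + 30*A^-2 + 15*A^-6
  A^-4 * (6*d^3) = -6*A^2 - 18*A^-2 - 18*A^-6 - 6*A^-10
  A^-6 * (d^4) = A^2 + 4*A^-2 + 6*A^-6 + 4*A^-10 + A^-14
Summing the groups: <K> = A^10 + 2*A^2 - 2*A^-2 + A^-6 - 2*A^-10 + A^-14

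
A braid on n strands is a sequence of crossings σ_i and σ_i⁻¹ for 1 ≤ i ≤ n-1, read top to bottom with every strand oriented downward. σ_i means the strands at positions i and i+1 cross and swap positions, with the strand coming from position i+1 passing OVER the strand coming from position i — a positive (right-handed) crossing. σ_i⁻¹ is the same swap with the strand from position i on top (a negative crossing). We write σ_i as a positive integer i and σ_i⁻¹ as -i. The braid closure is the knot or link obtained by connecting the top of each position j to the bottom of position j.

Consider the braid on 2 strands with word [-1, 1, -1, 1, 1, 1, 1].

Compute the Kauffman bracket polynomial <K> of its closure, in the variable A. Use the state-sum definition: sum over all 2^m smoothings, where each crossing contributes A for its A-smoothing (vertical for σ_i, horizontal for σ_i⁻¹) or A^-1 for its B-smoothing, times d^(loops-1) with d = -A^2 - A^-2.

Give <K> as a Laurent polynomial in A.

First cancel adjacent σ_i σ_i⁻¹ pairs (Reidemeister II — same braid, same closure): s1^-1 s1 s1^-1 s1 s1 s1 s1 → s1 s1 s1.
Braid: s1 s1 s1 on 2 strands, 3 crossings.
Writhe w = (#positive) - (#negative) = 3 - 0 = 3.
State-sum expansion of <K>. There are 2^3 = 8 states.
Smooth each crossing (0=||, 1=⌣⌢); contribution A^(Σ sign_k(1-2s_k)) * d^(L-1).
  state 000: A-exp=+3, loops=2, term = A^3 * d^1
  state 001: A-exp=+1, loops=1, term = A^1 * d^0
  state 010: A-exp=+1, loops=1, term = A^1 * d^0
  state 011: A-exp=-1, loops=2, term = A^-1 * d^1
  state 100: A-exp=+1, loops=1, term = A^1 * d^0
  state 101: A-exp=-1, loops=2, term = A^-1 * d^1
  state 110: A-exp=-1, loops=2, term = A^-1 * d^1
  state 111: A-exp=-3, loops=3, term = A^-3 * d^2
Collect the terms by A-exponent (count of states per loop number):
Powers of d = -A^2 - A^-2: d^2 = A^4 + 2 + A^-4.
  A^3 * (d) = -A^5 - A
  A^1 * (3) = 3*A
  A^-1 * (3*d) = -3*A - 3*A^-3
  A^-3 * (d^2) = A + 2*A^-3 + A^-7
Summing the groups: <K> = -A^5 - A^-3 + A^-7

Answer: -A^5 - A^-3 + A^-7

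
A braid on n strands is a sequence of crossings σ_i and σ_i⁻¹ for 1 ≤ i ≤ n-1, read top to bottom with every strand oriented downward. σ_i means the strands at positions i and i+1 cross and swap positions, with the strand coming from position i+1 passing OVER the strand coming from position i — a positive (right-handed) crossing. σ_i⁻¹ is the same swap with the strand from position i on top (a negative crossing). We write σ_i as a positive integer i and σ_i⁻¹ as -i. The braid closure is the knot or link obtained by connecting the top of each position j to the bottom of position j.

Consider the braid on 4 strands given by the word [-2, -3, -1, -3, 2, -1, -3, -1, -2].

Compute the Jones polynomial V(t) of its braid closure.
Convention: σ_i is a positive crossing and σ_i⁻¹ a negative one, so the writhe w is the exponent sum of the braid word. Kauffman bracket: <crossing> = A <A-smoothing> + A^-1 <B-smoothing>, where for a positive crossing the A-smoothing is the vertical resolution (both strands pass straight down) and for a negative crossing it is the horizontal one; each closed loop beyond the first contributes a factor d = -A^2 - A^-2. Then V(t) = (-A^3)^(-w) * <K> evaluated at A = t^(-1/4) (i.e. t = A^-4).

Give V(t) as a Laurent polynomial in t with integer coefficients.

t^-2 - 2*t^-3 + 5*t^-4 - 5*t^-5 + 6*t^-6 - 6*t^-7 + 4*t^-8 - 3*t^-9 + t^-10

Derivation:
Braid: s2^-1 s3^-1 s1^-1 s3^-1 s2 s1^-1 s3^-1 s1^-1 s2^-1 on 4 strands, 9 crossings.
Writhe w = (#positive) - (#negative) = 1 - 8 = -7.
Enumerate smoothing states for the bracket polynomial. There are 2^9 = 512 states.
Each crossing splits two ways (0=vertical, 1=horizontal). The state's weight is A^(#A-smoothings - #B-smoothings) * d^(loops - 1).
Tabulate the states by total A-exponent and number of loops L (A-exp: L × count):
  A^9: L=6 ×1
  A^7: L=5 ×9
  A^5: L=4 ×35, L=6 ×1
  A^3: L=3 ×74, L=5 ×10
  A^1: L=2 ×85, L=4 ×41
  A^-1: L=1 ×42, L=3 ×80, L=5 ×4
  A^-3: L=2 ×65, L=4 ×19
  A^-5: L=1 ×9, L=3 ×26, L=5 ×1
  A^-7: L=2 ×6, L=4 ×3
  A^-9: L=3 ×1
Each group contributes A^e * Σ count * d^(L-1):
Powers of d = -A^2 - A^-2: d^2 = A^4 + 2 + A^-4; d^3 = -A^6 - 3*A^2 - 3*A^-2 - A^-6; d^4 = A^8 + 4*A^4 + 6 + 4*A^-4 + A^-8; d^5 = -A^10 - 5*A^6 - 10*A^2 - 10*A^-2 - 5*A^-6 - A^-10.
  A^9 * (d^5) = -A^19 - 5*A^15 - 10*A^11 - 10*A^7 - 5*A^3 - A^-1
  A^7 * (9*d^4) = 9*A^15 + 36*A^11 + 54*A^7 + 36*A^3 + 9*A^-1
  A^5 * (35*d^3 + d^5) = -A^15 - 40*A^11 - 115*A^7 - 115*A^3 - 40*A^-1 - A^-5
  A^3 * (74*d^2 + 10*d^4) = 10*A^11 + 114*A^7 + 208*A^3 + 114*A^-1 + 10*A^-5
  A^1 * (85*d + 41*d^3) = -41*A^7 - 208*A^3 - 208*A^-1 - 41*A^-5
  A^-1 * (42 + 80*d^2 + 4*d^4) = 4*A^7 + 96*A^3 + 226*A^-1 + 96*A^-5 + 4*A^-9
  A^-3 * (65*d + 19*d^3) = -19*A^3 - 122*A^-1 - 122*A^-5 - 19*A^-9
  A^-5 * (9 + 26*d^2 + d^4) = A^3 + 30*A^-1 + 67*A^-5 + 30*A^-9 + A^-13
  A^-7 * (6*d + 3*d^3) = -3*A^-1 - 15*A^-5 - 15*A^-9 - 3*A^-13
  A^-9 * (d^2) = A^-5 + 2*A^-9 + A^-13
Summing the groups: <K> = -A^19 + 3*A^15 - 4*A^11 + 6*A^7 - 6*A^3 + 5*A^-1 - 5*A^-5 + 2*A^-9 - A^-13
Normalise by the writhe: (-A^3)^(-w) = (-A^3)^(7) = -A^21, so f(A) = -A^21 * <K> = A^40 - 3*A^36 + 4*A^32 - 6*A^28 + 6*A^24 - 5*A^20 + 5*A^16 - 2*A^12 + A^8.
Substitute A = t^(-1/4), i.e. A^e → t^(-e/4): V(t) = t^-2 - 2*t^-3 + 5*t^-4 - 5*t^-5 + 6*t^-6 - 6*t^-7 + 4*t^-8 - 3*t^-9 + t^-10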